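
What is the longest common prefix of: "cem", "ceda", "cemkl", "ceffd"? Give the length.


Words: cem, ceda, cemkl, ceffd
  Position 0: all 'c' => match
  Position 1: all 'e' => match
  Position 2: ('m', 'd', 'm', 'f') => mismatch, stop
LCP = "ce" (length 2)

2


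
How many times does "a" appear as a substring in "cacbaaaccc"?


Searching for "a" in "cacbaaaccc"
Scanning each position:
  Position 0: "c" => no
  Position 1: "a" => MATCH
  Position 2: "c" => no
  Position 3: "b" => no
  Position 4: "a" => MATCH
  Position 5: "a" => MATCH
  Position 6: "a" => MATCH
  Position 7: "c" => no
  Position 8: "c" => no
  Position 9: "c" => no
Total occurrences: 4

4


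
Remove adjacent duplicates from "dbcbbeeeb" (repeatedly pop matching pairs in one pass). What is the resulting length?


Input: dbcbbeeeb
Stack-based adjacent duplicate removal:
  Read 'd': push. Stack: d
  Read 'b': push. Stack: db
  Read 'c': push. Stack: dbc
  Read 'b': push. Stack: dbcb
  Read 'b': matches stack top 'b' => pop. Stack: dbc
  Read 'e': push. Stack: dbce
  Read 'e': matches stack top 'e' => pop. Stack: dbc
  Read 'e': push. Stack: dbce
  Read 'b': push. Stack: dbceb
Final stack: "dbceb" (length 5)

5


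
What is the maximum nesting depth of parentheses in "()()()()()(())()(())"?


Input: "()()()()()(())()(())"
Tracking depth:
  Position 0 '(': depth becomes 1
  Position 1 ')': depth becomes 0
  Position 2 '(': depth becomes 1
  Position 3 ')': depth becomes 0
  Position 4 '(': depth becomes 1
  Position 5 ')': depth becomes 0
  Position 6 '(': depth becomes 1
  Position 7 ')': depth becomes 0
  Position 8 '(': depth becomes 1
  Position 9 ')': depth becomes 0
  Position 10 '(': depth becomes 1
  Position 11 '(': depth becomes 2
  Position 12 ')': depth becomes 1
  Position 13 ')': depth becomes 0
  Position 14 '(': depth becomes 1
  Position 15 ')': depth becomes 0
  Position 16 '(': depth becomes 1
  Position 17 '(': depth becomes 2
  Position 18 ')': depth becomes 1
  Position 19 ')': depth becomes 0
Maximum depth reached: 2

2


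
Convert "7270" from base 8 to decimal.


Input: "7270" in base 8
Positional expansion:
  Digit '7' (value 7) x 8^3 = 3584
  Digit '2' (value 2) x 8^2 = 128
  Digit '7' (value 7) x 8^1 = 56
  Digit '0' (value 0) x 8^0 = 0
Sum = 3768

3768


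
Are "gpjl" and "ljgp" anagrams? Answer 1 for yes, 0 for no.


Strings: "gpjl", "ljgp"
Sorted first:  gjlp
Sorted second: gjlp
Sorted forms match => anagrams

1


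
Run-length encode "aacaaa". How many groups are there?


Input: aacaaa
Scanning for consecutive runs:
  Group 1: 'a' x 2 (positions 0-1)
  Group 2: 'c' x 1 (positions 2-2)
  Group 3: 'a' x 3 (positions 3-5)
Total groups: 3

3


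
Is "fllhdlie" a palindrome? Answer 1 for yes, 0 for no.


Input: fllhdlie
Reversed: eildhllf
  Compare pos 0 ('f') with pos 7 ('e'): MISMATCH
  Compare pos 1 ('l') with pos 6 ('i'): MISMATCH
  Compare pos 2 ('l') with pos 5 ('l'): match
  Compare pos 3 ('h') with pos 4 ('d'): MISMATCH
Result: not a palindrome

0


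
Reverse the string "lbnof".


Input: lbnof
Reading characters right to left:
  Position 4: 'f'
  Position 3: 'o'
  Position 2: 'n'
  Position 1: 'b'
  Position 0: 'l'
Reversed: fonbl

fonbl


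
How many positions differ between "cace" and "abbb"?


Comparing "cace" and "abbb" position by position:
  Position 0: 'c' vs 'a' => DIFFER
  Position 1: 'a' vs 'b' => DIFFER
  Position 2: 'c' vs 'b' => DIFFER
  Position 3: 'e' vs 'b' => DIFFER
Positions that differ: 4

4


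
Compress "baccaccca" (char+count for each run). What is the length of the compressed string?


Input: baccaccca
Runs:
  'b' x 1 => "b1"
  'a' x 1 => "a1"
  'c' x 2 => "c2"
  'a' x 1 => "a1"
  'c' x 3 => "c3"
  'a' x 1 => "a1"
Compressed: "b1a1c2a1c3a1"
Compressed length: 12

12


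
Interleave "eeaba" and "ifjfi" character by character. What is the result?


Interleaving "eeaba" and "ifjfi":
  Position 0: 'e' from first, 'i' from second => "ei"
  Position 1: 'e' from first, 'f' from second => "ef"
  Position 2: 'a' from first, 'j' from second => "aj"
  Position 3: 'b' from first, 'f' from second => "bf"
  Position 4: 'a' from first, 'i' from second => "ai"
Result: eiefajbfai

eiefajbfai


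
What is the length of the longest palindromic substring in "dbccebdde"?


Input: "dbccebdde"
Checking substrings for palindromes:
  [2:4] "cc" (len 2) => palindrome
  [6:8] "dd" (len 2) => palindrome
Longest palindromic substring: "cc" with length 2

2


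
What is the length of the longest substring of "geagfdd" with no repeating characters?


Input: "geagfdd"
Sliding window (track last position of each char):
  Position 0 ('g'): window [0,0] length 1 -- new best
  Position 1 ('e'): window [0,1] length 2 -- new best
  Position 2 ('a'): window [0,2] length 3 -- new best
  Position 3 ('g'): repeat (last at 0), move window start to 1
  Position 3 ('g'): window [1,3] length 3
  Position 4 ('f'): window [1,4] length 4 -- new best
  Position 5 ('d'): window [1,5] length 5 -- new best
  Position 6 ('d'): repeat (last at 5), move window start to 6
  Position 6 ('d'): window [6,6] length 1
Longest substring with no repeats: "eagfd" with length 5

5


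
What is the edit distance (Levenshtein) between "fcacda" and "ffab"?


Computing edit distance: "fcacda" -> "ffab"
DP table:
           f    f    a    b
      0    1    2    3    4
  f   1    0    1    2    3
  c   2    1    1    2    3
  a   3    2    2    1    2
  c   4    3    3    2    2
  d   5    4    4    3    3
  a   6    5    5    4    4
Edit distance = dp[6][4] = 4

4


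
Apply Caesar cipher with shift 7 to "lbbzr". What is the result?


Caesar cipher: shift "lbbzr" by 7
  'l' (pos 11) + 7 = pos 18 = 's'
  'b' (pos 1) + 7 = pos 8 = 'i'
  'b' (pos 1) + 7 = pos 8 = 'i'
  'z' (pos 25) + 7 = pos 6 = 'g'
  'r' (pos 17) + 7 = pos 24 = 'y'
Result: siigy

siigy


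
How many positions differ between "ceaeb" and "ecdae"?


Comparing "ceaeb" and "ecdae" position by position:
  Position 0: 'c' vs 'e' => DIFFER
  Position 1: 'e' vs 'c' => DIFFER
  Position 2: 'a' vs 'd' => DIFFER
  Position 3: 'e' vs 'a' => DIFFER
  Position 4: 'b' vs 'e' => DIFFER
Positions that differ: 5

5


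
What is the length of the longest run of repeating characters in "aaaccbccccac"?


Input: "aaaccbccccac"
Scanning for longest run:
  Position 1 ('a'): continues run of 'a', length=2
  Position 2 ('a'): continues run of 'a', length=3
  Position 3 ('c'): new char, reset run to 1
  Position 4 ('c'): continues run of 'c', length=2
  Position 5 ('b'): new char, reset run to 1
  Position 6 ('c'): new char, reset run to 1
  Position 7 ('c'): continues run of 'c', length=2
  Position 8 ('c'): continues run of 'c', length=3
  Position 9 ('c'): continues run of 'c', length=4
  Position 10 ('a'): new char, reset run to 1
  Position 11 ('c'): new char, reset run to 1
Longest run: 'c' with length 4

4


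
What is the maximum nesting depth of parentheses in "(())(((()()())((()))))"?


Input: "(())(((()()())((()))))"
Tracking depth:
  Position 0 '(': depth becomes 1
  Position 1 '(': depth becomes 2
  Position 2 ')': depth becomes 1
  Position 3 ')': depth becomes 0
  Position 4 '(': depth becomes 1
  Position 5 '(': depth becomes 2
  Position 6 '(': depth becomes 3
  Position 7 '(': depth becomes 4
  Position 8 ')': depth becomes 3
  Position 9 '(': depth becomes 4
  Position 10 ')': depth becomes 3
  Position 11 '(': depth becomes 4
  Position 12 ')': depth becomes 3
  Position 13 ')': depth becomes 2
  Position 14 '(': depth becomes 3
  Position 15 '(': depth becomes 4
  Position 16 '(': depth becomes 5
  Position 17 ')': depth becomes 4
  Position 18 ')': depth becomes 3
  Position 19 ')': depth becomes 2
  Position 20 ')': depth becomes 1
  Position 21 ')': depth becomes 0
Maximum depth reached: 5

5


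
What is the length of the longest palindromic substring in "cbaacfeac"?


Input: "cbaacfeac"
Checking substrings for palindromes:
  [2:4] "aa" (len 2) => palindrome
Longest palindromic substring: "aa" with length 2

2


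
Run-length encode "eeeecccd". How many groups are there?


Input: eeeecccd
Scanning for consecutive runs:
  Group 1: 'e' x 4 (positions 0-3)
  Group 2: 'c' x 3 (positions 4-6)
  Group 3: 'd' x 1 (positions 7-7)
Total groups: 3

3


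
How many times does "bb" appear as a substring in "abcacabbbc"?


Searching for "bb" in "abcacabbbc"
Scanning each position:
  Position 0: "ab" => no
  Position 1: "bc" => no
  Position 2: "ca" => no
  Position 3: "ac" => no
  Position 4: "ca" => no
  Position 5: "ab" => no
  Position 6: "bb" => MATCH
  Position 7: "bb" => MATCH
  Position 8: "bc" => no
Total occurrences: 2

2


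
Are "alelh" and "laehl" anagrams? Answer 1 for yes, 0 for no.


Strings: "alelh", "laehl"
Sorted first:  aehll
Sorted second: aehll
Sorted forms match => anagrams

1


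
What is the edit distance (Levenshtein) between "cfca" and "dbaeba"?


Computing edit distance: "cfca" -> "dbaeba"
DP table:
           d    b    a    e    b    a
      0    1    2    3    4    5    6
  c   1    1    2    3    4    5    6
  f   2    2    2    3    4    5    6
  c   3    3    3    3    4    5    6
  a   4    4    4    3    4    5    5
Edit distance = dp[4][6] = 5

5


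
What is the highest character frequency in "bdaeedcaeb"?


Input: bdaeedcaeb
Character counts:
  'a': 2
  'b': 2
  'c': 1
  'd': 2
  'e': 3
Maximum frequency: 3

3


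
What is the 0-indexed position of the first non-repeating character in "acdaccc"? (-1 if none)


Input: acdaccc
Character frequencies:
  'a': 2
  'c': 4
  'd': 1
Scanning left to right for freq == 1:
  Position 0 ('a'): freq=2, skip
  Position 1 ('c'): freq=4, skip
  Position 2 ('d'): unique! => answer = 2

2


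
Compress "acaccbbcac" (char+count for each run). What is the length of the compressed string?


Input: acaccbbcac
Runs:
  'a' x 1 => "a1"
  'c' x 1 => "c1"
  'a' x 1 => "a1"
  'c' x 2 => "c2"
  'b' x 2 => "b2"
  'c' x 1 => "c1"
  'a' x 1 => "a1"
  'c' x 1 => "c1"
Compressed: "a1c1a1c2b2c1a1c1"
Compressed length: 16

16


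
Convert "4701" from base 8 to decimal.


Input: "4701" in base 8
Positional expansion:
  Digit '4' (value 4) x 8^3 = 2048
  Digit '7' (value 7) x 8^2 = 448
  Digit '0' (value 0) x 8^1 = 0
  Digit '1' (value 1) x 8^0 = 1
Sum = 2497

2497


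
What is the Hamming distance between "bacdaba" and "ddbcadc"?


Comparing "bacdaba" and "ddbcadc" position by position:
  Position 0: 'b' vs 'd' => differ
  Position 1: 'a' vs 'd' => differ
  Position 2: 'c' vs 'b' => differ
  Position 3: 'd' vs 'c' => differ
  Position 4: 'a' vs 'a' => same
  Position 5: 'b' vs 'd' => differ
  Position 6: 'a' vs 'c' => differ
Total differences (Hamming distance): 6

6


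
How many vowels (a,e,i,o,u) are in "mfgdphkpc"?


Input: mfgdphkpc
Checking each character:
  'm' at position 0: consonant
  'f' at position 1: consonant
  'g' at position 2: consonant
  'd' at position 3: consonant
  'p' at position 4: consonant
  'h' at position 5: consonant
  'k' at position 6: consonant
  'p' at position 7: consonant
  'c' at position 8: consonant
Total vowels: 0

0


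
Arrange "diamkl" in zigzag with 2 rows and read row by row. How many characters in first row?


Zigzag "diamkl" into 2 rows:
Placing characters:
  'd' => row 0
  'i' => row 1
  'a' => row 0
  'm' => row 1
  'k' => row 0
  'l' => row 1
Rows:
  Row 0: "dak"
  Row 1: "iml"
First row length: 3

3


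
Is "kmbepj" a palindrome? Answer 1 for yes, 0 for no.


Input: kmbepj
Reversed: jpebmk
  Compare pos 0 ('k') with pos 5 ('j'): MISMATCH
  Compare pos 1 ('m') with pos 4 ('p'): MISMATCH
  Compare pos 2 ('b') with pos 3 ('e'): MISMATCH
Result: not a palindrome

0


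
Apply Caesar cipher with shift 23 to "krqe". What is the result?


Caesar cipher: shift "krqe" by 23
  'k' (pos 10) + 23 = pos 7 = 'h'
  'r' (pos 17) + 23 = pos 14 = 'o'
  'q' (pos 16) + 23 = pos 13 = 'n'
  'e' (pos 4) + 23 = pos 1 = 'b'
Result: honb

honb


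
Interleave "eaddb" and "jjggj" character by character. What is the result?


Interleaving "eaddb" and "jjggj":
  Position 0: 'e' from first, 'j' from second => "ej"
  Position 1: 'a' from first, 'j' from second => "aj"
  Position 2: 'd' from first, 'g' from second => "dg"
  Position 3: 'd' from first, 'g' from second => "dg"
  Position 4: 'b' from first, 'j' from second => "bj"
Result: ejajdgdgbj

ejajdgdgbj


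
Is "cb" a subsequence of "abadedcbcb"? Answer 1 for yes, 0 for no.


Check if "cb" is a subsequence of "abadedcbcb"
Greedy scan:
  Position 0 ('a'): no match needed
  Position 1 ('b'): no match needed
  Position 2 ('a'): no match needed
  Position 3 ('d'): no match needed
  Position 4 ('e'): no match needed
  Position 5 ('d'): no match needed
  Position 6 ('c'): matches sub[0] = 'c'
  Position 7 ('b'): matches sub[1] = 'b'
  Position 8 ('c'): no match needed
  Position 9 ('b'): no match needed
All 2 characters matched => is a subsequence

1


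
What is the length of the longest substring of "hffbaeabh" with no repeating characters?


Input: "hffbaeabh"
Sliding window (track last position of each char):
  Position 0 ('h'): window [0,0] length 1 -- new best
  Position 1 ('f'): window [0,1] length 2 -- new best
  Position 2 ('f'): repeat (last at 1), move window start to 2
  Position 2 ('f'): window [2,2] length 1
  Position 3 ('b'): window [2,3] length 2
  Position 4 ('a'): window [2,4] length 3 -- new best
  Position 5 ('e'): window [2,5] length 4 -- new best
  Position 6 ('a'): repeat (last at 4), move window start to 5
  Position 6 ('a'): window [5,6] length 2
  Position 7 ('b'): window [5,7] length 3
  Position 8 ('h'): window [5,8] length 4
Longest substring with no repeats: "fbae" with length 4

4


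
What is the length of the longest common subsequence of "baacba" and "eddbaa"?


LCS of "baacba" and "eddbaa"
DP table:
           e    d    d    b    a    a
      0    0    0    0    0    0    0
  b   0    0    0    0    1    1    1
  a   0    0    0    0    1    2    2
  a   0    0    0    0    1    2    3
  c   0    0    0    0    1    2    3
  b   0    0    0    0    1    2    3
  a   0    0    0    0    1    2    3
LCS length = dp[6][6] = 3

3


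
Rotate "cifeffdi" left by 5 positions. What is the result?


Input: "cifeffdi", rotate left by 5
First 5 characters: "cifef"
Remaining characters: "fdi"
Concatenate remaining + first: "fdi" + "cifef" = "fdicifef"

fdicifef


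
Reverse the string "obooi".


Input: obooi
Reading characters right to left:
  Position 4: 'i'
  Position 3: 'o'
  Position 2: 'o'
  Position 1: 'b'
  Position 0: 'o'
Reversed: ioobo

ioobo


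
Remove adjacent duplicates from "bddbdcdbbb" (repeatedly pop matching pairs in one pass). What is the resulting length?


Input: bddbdcdbbb
Stack-based adjacent duplicate removal:
  Read 'b': push. Stack: b
  Read 'd': push. Stack: bd
  Read 'd': matches stack top 'd' => pop. Stack: b
  Read 'b': matches stack top 'b' => pop. Stack: (empty)
  Read 'd': push. Stack: d
  Read 'c': push. Stack: dc
  Read 'd': push. Stack: dcd
  Read 'b': push. Stack: dcdb
  Read 'b': matches stack top 'b' => pop. Stack: dcd
  Read 'b': push. Stack: dcdb
Final stack: "dcdb" (length 4)

4


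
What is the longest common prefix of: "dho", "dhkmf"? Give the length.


Words: dho, dhkmf
  Position 0: all 'd' => match
  Position 1: all 'h' => match
  Position 2: ('o', 'k') => mismatch, stop
LCP = "dh" (length 2)

2


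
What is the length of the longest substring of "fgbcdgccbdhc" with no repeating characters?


Input: "fgbcdgccbdhc"
Sliding window (track last position of each char):
  Position 0 ('f'): window [0,0] length 1 -- new best
  Position 1 ('g'): window [0,1] length 2 -- new best
  Position 2 ('b'): window [0,2] length 3 -- new best
  Position 3 ('c'): window [0,3] length 4 -- new best
  Position 4 ('d'): window [0,4] length 5 -- new best
  Position 5 ('g'): repeat (last at 1), move window start to 2
  Position 5 ('g'): window [2,5] length 4
  Position 6 ('c'): repeat (last at 3), move window start to 4
  Position 6 ('c'): window [4,6] length 3
  Position 7 ('c'): repeat (last at 6), move window start to 7
  Position 7 ('c'): window [7,7] length 1
  Position 8 ('b'): window [7,8] length 2
  Position 9 ('d'): window [7,9] length 3
  Position 10 ('h'): window [7,10] length 4
  Position 11 ('c'): repeat (last at 7), move window start to 8
  Position 11 ('c'): window [8,11] length 4
Longest substring with no repeats: "fgbcd" with length 5

5


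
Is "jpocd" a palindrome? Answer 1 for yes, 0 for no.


Input: jpocd
Reversed: dcopj
  Compare pos 0 ('j') with pos 4 ('d'): MISMATCH
  Compare pos 1 ('p') with pos 3 ('c'): MISMATCH
Result: not a palindrome

0


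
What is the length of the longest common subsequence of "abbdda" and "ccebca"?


LCS of "abbdda" and "ccebca"
DP table:
           c    c    e    b    c    a
      0    0    0    0    0    0    0
  a   0    0    0    0    0    0    1
  b   0    0    0    0    1    1    1
  b   0    0    0    0    1    1    1
  d   0    0    0    0    1    1    1
  d   0    0    0    0    1    1    1
  a   0    0    0    0    1    1    2
LCS length = dp[6][6] = 2

2


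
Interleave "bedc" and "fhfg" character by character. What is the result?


Interleaving "bedc" and "fhfg":
  Position 0: 'b' from first, 'f' from second => "bf"
  Position 1: 'e' from first, 'h' from second => "eh"
  Position 2: 'd' from first, 'f' from second => "df"
  Position 3: 'c' from first, 'g' from second => "cg"
Result: bfehdfcg

bfehdfcg


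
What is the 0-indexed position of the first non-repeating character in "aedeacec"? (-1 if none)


Input: aedeacec
Character frequencies:
  'a': 2
  'c': 2
  'd': 1
  'e': 3
Scanning left to right for freq == 1:
  Position 0 ('a'): freq=2, skip
  Position 1 ('e'): freq=3, skip
  Position 2 ('d'): unique! => answer = 2

2


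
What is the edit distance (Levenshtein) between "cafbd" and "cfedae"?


Computing edit distance: "cafbd" -> "cfedae"
DP table:
           c    f    e    d    a    e
      0    1    2    3    4    5    6
  c   1    0    1    2    3    4    5
  a   2    1    1    2    3    3    4
  f   3    2    1    2    3    4    4
  b   4    3    2    2    3    4    5
  d   5    4    3    3    2    3    4
Edit distance = dp[5][6] = 4

4


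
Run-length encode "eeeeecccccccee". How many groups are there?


Input: eeeeecccccccee
Scanning for consecutive runs:
  Group 1: 'e' x 5 (positions 0-4)
  Group 2: 'c' x 7 (positions 5-11)
  Group 3: 'e' x 2 (positions 12-13)
Total groups: 3

3


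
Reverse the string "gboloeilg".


Input: gboloeilg
Reading characters right to left:
  Position 8: 'g'
  Position 7: 'l'
  Position 6: 'i'
  Position 5: 'e'
  Position 4: 'o'
  Position 3: 'l'
  Position 2: 'o'
  Position 1: 'b'
  Position 0: 'g'
Reversed: glieolobg

glieolobg


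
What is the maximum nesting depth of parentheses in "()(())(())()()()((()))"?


Input: "()(())(())()()()((()))"
Tracking depth:
  Position 0 '(': depth becomes 1
  Position 1 ')': depth becomes 0
  Position 2 '(': depth becomes 1
  Position 3 '(': depth becomes 2
  Position 4 ')': depth becomes 1
  Position 5 ')': depth becomes 0
  Position 6 '(': depth becomes 1
  Position 7 '(': depth becomes 2
  Position 8 ')': depth becomes 1
  Position 9 ')': depth becomes 0
  Position 10 '(': depth becomes 1
  Position 11 ')': depth becomes 0
  Position 12 '(': depth becomes 1
  Position 13 ')': depth becomes 0
  Position 14 '(': depth becomes 1
  Position 15 ')': depth becomes 0
  Position 16 '(': depth becomes 1
  Position 17 '(': depth becomes 2
  Position 18 '(': depth becomes 3
  Position 19 ')': depth becomes 2
  Position 20 ')': depth becomes 1
  Position 21 ')': depth becomes 0
Maximum depth reached: 3

3


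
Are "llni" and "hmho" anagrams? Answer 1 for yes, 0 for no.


Strings: "llni", "hmho"
Sorted first:  illn
Sorted second: hhmo
Differ at position 0: 'i' vs 'h' => not anagrams

0


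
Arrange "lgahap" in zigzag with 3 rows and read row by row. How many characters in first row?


Zigzag "lgahap" into 3 rows:
Placing characters:
  'l' => row 0
  'g' => row 1
  'a' => row 2
  'h' => row 1
  'a' => row 0
  'p' => row 1
Rows:
  Row 0: "la"
  Row 1: "ghp"
  Row 2: "a"
First row length: 2

2


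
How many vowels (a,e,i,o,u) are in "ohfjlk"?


Input: ohfjlk
Checking each character:
  'o' at position 0: vowel (running total: 1)
  'h' at position 1: consonant
  'f' at position 2: consonant
  'j' at position 3: consonant
  'l' at position 4: consonant
  'k' at position 5: consonant
Total vowels: 1

1


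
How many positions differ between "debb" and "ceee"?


Comparing "debb" and "ceee" position by position:
  Position 0: 'd' vs 'c' => DIFFER
  Position 1: 'e' vs 'e' => same
  Position 2: 'b' vs 'e' => DIFFER
  Position 3: 'b' vs 'e' => DIFFER
Positions that differ: 3

3


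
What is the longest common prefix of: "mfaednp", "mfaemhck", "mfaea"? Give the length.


Words: mfaednp, mfaemhck, mfaea
  Position 0: all 'm' => match
  Position 1: all 'f' => match
  Position 2: all 'a' => match
  Position 3: all 'e' => match
  Position 4: ('d', 'm', 'a') => mismatch, stop
LCP = "mfae" (length 4)

4


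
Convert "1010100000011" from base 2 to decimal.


Input: "1010100000011" in base 2
Positional expansion:
  Digit '1' (value 1) x 2^12 = 4096
  Digit '0' (value 0) x 2^11 = 0
  Digit '1' (value 1) x 2^10 = 1024
  Digit '0' (value 0) x 2^9 = 0
  Digit '1' (value 1) x 2^8 = 256
  Digit '0' (value 0) x 2^7 = 0
  Digit '0' (value 0) x 2^6 = 0
  Digit '0' (value 0) x 2^5 = 0
  Digit '0' (value 0) x 2^4 = 0
  Digit '0' (value 0) x 2^3 = 0
  Digit '0' (value 0) x 2^2 = 0
  Digit '1' (value 1) x 2^1 = 2
  Digit '1' (value 1) x 2^0 = 1
Sum = 5379

5379


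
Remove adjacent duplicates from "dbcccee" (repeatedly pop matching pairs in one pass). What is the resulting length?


Input: dbcccee
Stack-based adjacent duplicate removal:
  Read 'd': push. Stack: d
  Read 'b': push. Stack: db
  Read 'c': push. Stack: dbc
  Read 'c': matches stack top 'c' => pop. Stack: db
  Read 'c': push. Stack: dbc
  Read 'e': push. Stack: dbce
  Read 'e': matches stack top 'e' => pop. Stack: dbc
Final stack: "dbc" (length 3)

3


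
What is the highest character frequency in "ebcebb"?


Input: ebcebb
Character counts:
  'b': 3
  'c': 1
  'e': 2
Maximum frequency: 3

3


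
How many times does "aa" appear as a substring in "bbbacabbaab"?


Searching for "aa" in "bbbacabbaab"
Scanning each position:
  Position 0: "bb" => no
  Position 1: "bb" => no
  Position 2: "ba" => no
  Position 3: "ac" => no
  Position 4: "ca" => no
  Position 5: "ab" => no
  Position 6: "bb" => no
  Position 7: "ba" => no
  Position 8: "aa" => MATCH
  Position 9: "ab" => no
Total occurrences: 1

1


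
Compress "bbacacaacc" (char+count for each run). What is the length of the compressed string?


Input: bbacacaacc
Runs:
  'b' x 2 => "b2"
  'a' x 1 => "a1"
  'c' x 1 => "c1"
  'a' x 1 => "a1"
  'c' x 1 => "c1"
  'a' x 2 => "a2"
  'c' x 2 => "c2"
Compressed: "b2a1c1a1c1a2c2"
Compressed length: 14

14


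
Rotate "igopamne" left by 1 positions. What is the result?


Input: "igopamne", rotate left by 1
First 1 characters: "i"
Remaining characters: "gopamne"
Concatenate remaining + first: "gopamne" + "i" = "gopamnei"

gopamnei


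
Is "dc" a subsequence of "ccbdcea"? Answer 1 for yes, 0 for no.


Check if "dc" is a subsequence of "ccbdcea"
Greedy scan:
  Position 0 ('c'): no match needed
  Position 1 ('c'): no match needed
  Position 2 ('b'): no match needed
  Position 3 ('d'): matches sub[0] = 'd'
  Position 4 ('c'): matches sub[1] = 'c'
  Position 5 ('e'): no match needed
  Position 6 ('a'): no match needed
All 2 characters matched => is a subsequence

1


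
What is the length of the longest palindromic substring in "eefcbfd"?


Input: "eefcbfd"
Checking substrings for palindromes:
  [0:2] "ee" (len 2) => palindrome
Longest palindromic substring: "ee" with length 2

2


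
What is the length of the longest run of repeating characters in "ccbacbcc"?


Input: "ccbacbcc"
Scanning for longest run:
  Position 1 ('c'): continues run of 'c', length=2
  Position 2 ('b'): new char, reset run to 1
  Position 3 ('a'): new char, reset run to 1
  Position 4 ('c'): new char, reset run to 1
  Position 5 ('b'): new char, reset run to 1
  Position 6 ('c'): new char, reset run to 1
  Position 7 ('c'): continues run of 'c', length=2
Longest run: 'c' with length 2

2


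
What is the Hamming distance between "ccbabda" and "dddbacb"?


Comparing "ccbabda" and "dddbacb" position by position:
  Position 0: 'c' vs 'd' => differ
  Position 1: 'c' vs 'd' => differ
  Position 2: 'b' vs 'd' => differ
  Position 3: 'a' vs 'b' => differ
  Position 4: 'b' vs 'a' => differ
  Position 5: 'd' vs 'c' => differ
  Position 6: 'a' vs 'b' => differ
Total differences (Hamming distance): 7

7


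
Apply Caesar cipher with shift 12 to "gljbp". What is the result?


Caesar cipher: shift "gljbp" by 12
  'g' (pos 6) + 12 = pos 18 = 's'
  'l' (pos 11) + 12 = pos 23 = 'x'
  'j' (pos 9) + 12 = pos 21 = 'v'
  'b' (pos 1) + 12 = pos 13 = 'n'
  'p' (pos 15) + 12 = pos 1 = 'b'
Result: sxvnb

sxvnb


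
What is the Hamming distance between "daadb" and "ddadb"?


Comparing "daadb" and "ddadb" position by position:
  Position 0: 'd' vs 'd' => same
  Position 1: 'a' vs 'd' => differ
  Position 2: 'a' vs 'a' => same
  Position 3: 'd' vs 'd' => same
  Position 4: 'b' vs 'b' => same
Total differences (Hamming distance): 1

1


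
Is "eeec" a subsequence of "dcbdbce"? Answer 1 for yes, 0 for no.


Check if "eeec" is a subsequence of "dcbdbce"
Greedy scan:
  Position 0 ('d'): no match needed
  Position 1 ('c'): no match needed
  Position 2 ('b'): no match needed
  Position 3 ('d'): no match needed
  Position 4 ('b'): no match needed
  Position 5 ('c'): no match needed
  Position 6 ('e'): matches sub[0] = 'e'
Only matched 1/4 characters => not a subsequence

0


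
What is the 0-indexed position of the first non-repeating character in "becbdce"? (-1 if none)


Input: becbdce
Character frequencies:
  'b': 2
  'c': 2
  'd': 1
  'e': 2
Scanning left to right for freq == 1:
  Position 0 ('b'): freq=2, skip
  Position 1 ('e'): freq=2, skip
  Position 2 ('c'): freq=2, skip
  Position 3 ('b'): freq=2, skip
  Position 4 ('d'): unique! => answer = 4

4


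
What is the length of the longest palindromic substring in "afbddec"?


Input: "afbddec"
Checking substrings for palindromes:
  [3:5] "dd" (len 2) => palindrome
Longest palindromic substring: "dd" with length 2

2


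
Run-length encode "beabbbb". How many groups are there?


Input: beabbbb
Scanning for consecutive runs:
  Group 1: 'b' x 1 (positions 0-0)
  Group 2: 'e' x 1 (positions 1-1)
  Group 3: 'a' x 1 (positions 2-2)
  Group 4: 'b' x 4 (positions 3-6)
Total groups: 4

4


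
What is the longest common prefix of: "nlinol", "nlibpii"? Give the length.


Words: nlinol, nlibpii
  Position 0: all 'n' => match
  Position 1: all 'l' => match
  Position 2: all 'i' => match
  Position 3: ('n', 'b') => mismatch, stop
LCP = "nli" (length 3)

3


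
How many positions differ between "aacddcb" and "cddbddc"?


Comparing "aacddcb" and "cddbddc" position by position:
  Position 0: 'a' vs 'c' => DIFFER
  Position 1: 'a' vs 'd' => DIFFER
  Position 2: 'c' vs 'd' => DIFFER
  Position 3: 'd' vs 'b' => DIFFER
  Position 4: 'd' vs 'd' => same
  Position 5: 'c' vs 'd' => DIFFER
  Position 6: 'b' vs 'c' => DIFFER
Positions that differ: 6

6


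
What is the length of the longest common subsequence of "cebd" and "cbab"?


LCS of "cebd" and "cbab"
DP table:
           c    b    a    b
      0    0    0    0    0
  c   0    1    1    1    1
  e   0    1    1    1    1
  b   0    1    2    2    2
  d   0    1    2    2    2
LCS length = dp[4][4] = 2

2


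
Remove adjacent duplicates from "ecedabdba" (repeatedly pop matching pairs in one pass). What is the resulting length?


Input: ecedabdba
Stack-based adjacent duplicate removal:
  Read 'e': push. Stack: e
  Read 'c': push. Stack: ec
  Read 'e': push. Stack: ece
  Read 'd': push. Stack: eced
  Read 'a': push. Stack: eceda
  Read 'b': push. Stack: ecedab
  Read 'd': push. Stack: ecedabd
  Read 'b': push. Stack: ecedabdb
  Read 'a': push. Stack: ecedabdba
Final stack: "ecedabdba" (length 9)

9


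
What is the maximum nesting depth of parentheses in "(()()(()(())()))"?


Input: "(()()(()(())()))"
Tracking depth:
  Position 0 '(': depth becomes 1
  Position 1 '(': depth becomes 2
  Position 2 ')': depth becomes 1
  Position 3 '(': depth becomes 2
  Position 4 ')': depth becomes 1
  Position 5 '(': depth becomes 2
  Position 6 '(': depth becomes 3
  Position 7 ')': depth becomes 2
  Position 8 '(': depth becomes 3
  Position 9 '(': depth becomes 4
  Position 10 ')': depth becomes 3
  Position 11 ')': depth becomes 2
  Position 12 '(': depth becomes 3
  Position 13 ')': depth becomes 2
  Position 14 ')': depth becomes 1
  Position 15 ')': depth becomes 0
Maximum depth reached: 4

4


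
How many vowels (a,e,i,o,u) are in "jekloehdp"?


Input: jekloehdp
Checking each character:
  'j' at position 0: consonant
  'e' at position 1: vowel (running total: 1)
  'k' at position 2: consonant
  'l' at position 3: consonant
  'o' at position 4: vowel (running total: 2)
  'e' at position 5: vowel (running total: 3)
  'h' at position 6: consonant
  'd' at position 7: consonant
  'p' at position 8: consonant
Total vowels: 3

3


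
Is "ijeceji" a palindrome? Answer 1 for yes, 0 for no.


Input: ijeceji
Reversed: ijeceji
  Compare pos 0 ('i') with pos 6 ('i'): match
  Compare pos 1 ('j') with pos 5 ('j'): match
  Compare pos 2 ('e') with pos 4 ('e'): match
Result: palindrome

1


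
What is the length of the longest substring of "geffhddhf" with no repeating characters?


Input: "geffhddhf"
Sliding window (track last position of each char):
  Position 0 ('g'): window [0,0] length 1 -- new best
  Position 1 ('e'): window [0,1] length 2 -- new best
  Position 2 ('f'): window [0,2] length 3 -- new best
  Position 3 ('f'): repeat (last at 2), move window start to 3
  Position 3 ('f'): window [3,3] length 1
  Position 4 ('h'): window [3,4] length 2
  Position 5 ('d'): window [3,5] length 3
  Position 6 ('d'): repeat (last at 5), move window start to 6
  Position 6 ('d'): window [6,6] length 1
  Position 7 ('h'): window [6,7] length 2
  Position 8 ('f'): window [6,8] length 3
Longest substring with no repeats: "gef" with length 3

3


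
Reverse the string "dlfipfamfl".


Input: dlfipfamfl
Reading characters right to left:
  Position 9: 'l'
  Position 8: 'f'
  Position 7: 'm'
  Position 6: 'a'
  Position 5: 'f'
  Position 4: 'p'
  Position 3: 'i'
  Position 2: 'f'
  Position 1: 'l'
  Position 0: 'd'
Reversed: lfmafpifld

lfmafpifld


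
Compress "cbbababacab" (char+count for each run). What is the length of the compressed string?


Input: cbbababacab
Runs:
  'c' x 1 => "c1"
  'b' x 2 => "b2"
  'a' x 1 => "a1"
  'b' x 1 => "b1"
  'a' x 1 => "a1"
  'b' x 1 => "b1"
  'a' x 1 => "a1"
  'c' x 1 => "c1"
  'a' x 1 => "a1"
  'b' x 1 => "b1"
Compressed: "c1b2a1b1a1b1a1c1a1b1"
Compressed length: 20

20


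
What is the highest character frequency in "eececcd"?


Input: eececcd
Character counts:
  'c': 3
  'd': 1
  'e': 3
Maximum frequency: 3

3


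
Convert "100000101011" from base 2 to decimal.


Input: "100000101011" in base 2
Positional expansion:
  Digit '1' (value 1) x 2^11 = 2048
  Digit '0' (value 0) x 2^10 = 0
  Digit '0' (value 0) x 2^9 = 0
  Digit '0' (value 0) x 2^8 = 0
  Digit '0' (value 0) x 2^7 = 0
  Digit '0' (value 0) x 2^6 = 0
  Digit '1' (value 1) x 2^5 = 32
  Digit '0' (value 0) x 2^4 = 0
  Digit '1' (value 1) x 2^3 = 8
  Digit '0' (value 0) x 2^2 = 0
  Digit '1' (value 1) x 2^1 = 2
  Digit '1' (value 1) x 2^0 = 1
Sum = 2091

2091


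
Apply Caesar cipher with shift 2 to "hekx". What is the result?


Caesar cipher: shift "hekx" by 2
  'h' (pos 7) + 2 = pos 9 = 'j'
  'e' (pos 4) + 2 = pos 6 = 'g'
  'k' (pos 10) + 2 = pos 12 = 'm'
  'x' (pos 23) + 2 = pos 25 = 'z'
Result: jgmz

jgmz


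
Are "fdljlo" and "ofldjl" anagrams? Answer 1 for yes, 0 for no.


Strings: "fdljlo", "ofldjl"
Sorted first:  dfjllo
Sorted second: dfjllo
Sorted forms match => anagrams

1


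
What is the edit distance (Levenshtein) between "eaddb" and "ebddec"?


Computing edit distance: "eaddb" -> "ebddec"
DP table:
           e    b    d    d    e    c
      0    1    2    3    4    5    6
  e   1    0    1    2    3    4    5
  a   2    1    1    2    3    4    5
  d   3    2    2    1    2    3    4
  d   4    3    3    2    1    2    3
  b   5    4    3    3    2    2    3
Edit distance = dp[5][6] = 3

3


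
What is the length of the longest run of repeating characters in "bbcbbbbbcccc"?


Input: "bbcbbbbbcccc"
Scanning for longest run:
  Position 1 ('b'): continues run of 'b', length=2
  Position 2 ('c'): new char, reset run to 1
  Position 3 ('b'): new char, reset run to 1
  Position 4 ('b'): continues run of 'b', length=2
  Position 5 ('b'): continues run of 'b', length=3
  Position 6 ('b'): continues run of 'b', length=4
  Position 7 ('b'): continues run of 'b', length=5
  Position 8 ('c'): new char, reset run to 1
  Position 9 ('c'): continues run of 'c', length=2
  Position 10 ('c'): continues run of 'c', length=3
  Position 11 ('c'): continues run of 'c', length=4
Longest run: 'b' with length 5

5


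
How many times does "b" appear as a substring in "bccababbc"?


Searching for "b" in "bccababbc"
Scanning each position:
  Position 0: "b" => MATCH
  Position 1: "c" => no
  Position 2: "c" => no
  Position 3: "a" => no
  Position 4: "b" => MATCH
  Position 5: "a" => no
  Position 6: "b" => MATCH
  Position 7: "b" => MATCH
  Position 8: "c" => no
Total occurrences: 4

4


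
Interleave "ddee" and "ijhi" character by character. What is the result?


Interleaving "ddee" and "ijhi":
  Position 0: 'd' from first, 'i' from second => "di"
  Position 1: 'd' from first, 'j' from second => "dj"
  Position 2: 'e' from first, 'h' from second => "eh"
  Position 3: 'e' from first, 'i' from second => "ei"
Result: didjehei

didjehei


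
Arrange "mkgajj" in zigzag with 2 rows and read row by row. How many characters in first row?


Zigzag "mkgajj" into 2 rows:
Placing characters:
  'm' => row 0
  'k' => row 1
  'g' => row 0
  'a' => row 1
  'j' => row 0
  'j' => row 1
Rows:
  Row 0: "mgj"
  Row 1: "kaj"
First row length: 3

3


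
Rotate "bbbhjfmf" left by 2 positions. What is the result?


Input: "bbbhjfmf", rotate left by 2
First 2 characters: "bb"
Remaining characters: "bhjfmf"
Concatenate remaining + first: "bhjfmf" + "bb" = "bhjfmfbb"

bhjfmfbb


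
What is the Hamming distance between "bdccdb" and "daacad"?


Comparing "bdccdb" and "daacad" position by position:
  Position 0: 'b' vs 'd' => differ
  Position 1: 'd' vs 'a' => differ
  Position 2: 'c' vs 'a' => differ
  Position 3: 'c' vs 'c' => same
  Position 4: 'd' vs 'a' => differ
  Position 5: 'b' vs 'd' => differ
Total differences (Hamming distance): 5

5


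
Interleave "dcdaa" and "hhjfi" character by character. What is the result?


Interleaving "dcdaa" and "hhjfi":
  Position 0: 'd' from first, 'h' from second => "dh"
  Position 1: 'c' from first, 'h' from second => "ch"
  Position 2: 'd' from first, 'j' from second => "dj"
  Position 3: 'a' from first, 'f' from second => "af"
  Position 4: 'a' from first, 'i' from second => "ai"
Result: dhchdjafai

dhchdjafai


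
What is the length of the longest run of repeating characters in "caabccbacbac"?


Input: "caabccbacbac"
Scanning for longest run:
  Position 1 ('a'): new char, reset run to 1
  Position 2 ('a'): continues run of 'a', length=2
  Position 3 ('b'): new char, reset run to 1
  Position 4 ('c'): new char, reset run to 1
  Position 5 ('c'): continues run of 'c', length=2
  Position 6 ('b'): new char, reset run to 1
  Position 7 ('a'): new char, reset run to 1
  Position 8 ('c'): new char, reset run to 1
  Position 9 ('b'): new char, reset run to 1
  Position 10 ('a'): new char, reset run to 1
  Position 11 ('c'): new char, reset run to 1
Longest run: 'a' with length 2

2


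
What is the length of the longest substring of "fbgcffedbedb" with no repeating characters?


Input: "fbgcffedbedb"
Sliding window (track last position of each char):
  Position 0 ('f'): window [0,0] length 1 -- new best
  Position 1 ('b'): window [0,1] length 2 -- new best
  Position 2 ('g'): window [0,2] length 3 -- new best
  Position 3 ('c'): window [0,3] length 4 -- new best
  Position 4 ('f'): repeat (last at 0), move window start to 1
  Position 4 ('f'): window [1,4] length 4
  Position 5 ('f'): repeat (last at 4), move window start to 5
  Position 5 ('f'): window [5,5] length 1
  Position 6 ('e'): window [5,6] length 2
  Position 7 ('d'): window [5,7] length 3
  Position 8 ('b'): window [5,8] length 4
  Position 9 ('e'): repeat (last at 6), move window start to 7
  Position 9 ('e'): window [7,9] length 3
  Position 10 ('d'): repeat (last at 7), move window start to 8
  Position 10 ('d'): window [8,10] length 3
  Position 11 ('b'): repeat (last at 8), move window start to 9
  Position 11 ('b'): window [9,11] length 3
Longest substring with no repeats: "fbgc" with length 4

4


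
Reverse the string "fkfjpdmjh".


Input: fkfjpdmjh
Reading characters right to left:
  Position 8: 'h'
  Position 7: 'j'
  Position 6: 'm'
  Position 5: 'd'
  Position 4: 'p'
  Position 3: 'j'
  Position 2: 'f'
  Position 1: 'k'
  Position 0: 'f'
Reversed: hjmdpjfkf

hjmdpjfkf


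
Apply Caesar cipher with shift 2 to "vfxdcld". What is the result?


Caesar cipher: shift "vfxdcld" by 2
  'v' (pos 21) + 2 = pos 23 = 'x'
  'f' (pos 5) + 2 = pos 7 = 'h'
  'x' (pos 23) + 2 = pos 25 = 'z'
  'd' (pos 3) + 2 = pos 5 = 'f'
  'c' (pos 2) + 2 = pos 4 = 'e'
  'l' (pos 11) + 2 = pos 13 = 'n'
  'd' (pos 3) + 2 = pos 5 = 'f'
Result: xhzfenf

xhzfenf


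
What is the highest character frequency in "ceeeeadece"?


Input: ceeeeadece
Character counts:
  'a': 1
  'c': 2
  'd': 1
  'e': 6
Maximum frequency: 6

6


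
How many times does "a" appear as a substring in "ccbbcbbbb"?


Searching for "a" in "ccbbcbbbb"
Scanning each position:
  Position 0: "c" => no
  Position 1: "c" => no
  Position 2: "b" => no
  Position 3: "b" => no
  Position 4: "c" => no
  Position 5: "b" => no
  Position 6: "b" => no
  Position 7: "b" => no
  Position 8: "b" => no
Total occurrences: 0

0


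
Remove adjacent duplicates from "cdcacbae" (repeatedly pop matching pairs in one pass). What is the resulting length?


Input: cdcacbae
Stack-based adjacent duplicate removal:
  Read 'c': push. Stack: c
  Read 'd': push. Stack: cd
  Read 'c': push. Stack: cdc
  Read 'a': push. Stack: cdca
  Read 'c': push. Stack: cdcac
  Read 'b': push. Stack: cdcacb
  Read 'a': push. Stack: cdcacba
  Read 'e': push. Stack: cdcacbae
Final stack: "cdcacbae" (length 8)

8


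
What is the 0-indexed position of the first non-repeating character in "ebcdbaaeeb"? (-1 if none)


Input: ebcdbaaeeb
Character frequencies:
  'a': 2
  'b': 3
  'c': 1
  'd': 1
  'e': 3
Scanning left to right for freq == 1:
  Position 0 ('e'): freq=3, skip
  Position 1 ('b'): freq=3, skip
  Position 2 ('c'): unique! => answer = 2

2


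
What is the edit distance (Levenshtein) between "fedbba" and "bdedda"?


Computing edit distance: "fedbba" -> "bdedda"
DP table:
           b    d    e    d    d    a
      0    1    2    3    4    5    6
  f   1    1    2    3    4    5    6
  e   2    2    2    2    3    4    5
  d   3    3    2    3    2    3    4
  b   4    3    3    3    3    3    4
  b   5    4    4    4    4    4    4
  a   6    5    5    5    5    5    4
Edit distance = dp[6][6] = 4

4


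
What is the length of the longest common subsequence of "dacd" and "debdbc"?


LCS of "dacd" and "debdbc"
DP table:
           d    e    b    d    b    c
      0    0    0    0    0    0    0
  d   0    1    1    1    1    1    1
  a   0    1    1    1    1    1    1
  c   0    1    1    1    1    1    2
  d   0    1    1    1    2    2    2
LCS length = dp[4][6] = 2

2
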